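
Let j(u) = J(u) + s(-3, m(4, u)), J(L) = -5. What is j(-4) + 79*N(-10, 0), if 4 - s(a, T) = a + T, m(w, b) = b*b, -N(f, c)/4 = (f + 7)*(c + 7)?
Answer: 6622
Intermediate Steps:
N(f, c) = -4*(7 + c)*(7 + f) (N(f, c) = -4*(f + 7)*(c + 7) = -4*(7 + f)*(7 + c) = -4*(7 + c)*(7 + f))
m(w, b) = b²
s(a, T) = 4 - T - a (s(a, T) = 4 - (a + T) = 4 - (T + a) = 4 + (-T - a) = 4 - T - a)
j(u) = 2 - u² (j(u) = -5 + (4 - u² - 1*(-3)) = -5 + (4 - u² + 3) = -5 + (7 - u²) = 2 - u²)
j(-4) + 79*N(-10, 0) = (2 - 1*(-4)²) + 79*(-196 - 28*0 - 28*(-10) - 4*0*(-10)) = (2 - 1*16) + 79*(-196 + 0 + 280 + 0) = (2 - 16) + 79*84 = -14 + 6636 = 6622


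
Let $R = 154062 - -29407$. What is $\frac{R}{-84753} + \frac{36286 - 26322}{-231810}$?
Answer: $- \frac{7229071297}{3274432155} \approx -2.2077$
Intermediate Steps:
$R = 183469$ ($R = 154062 + 29407 = 183469$)
$\frac{R}{-84753} + \frac{36286 - 26322}{-231810} = \frac{183469}{-84753} + \frac{36286 - 26322}{-231810} = 183469 \left(- \frac{1}{84753}\right) + 9964 \left(- \frac{1}{231810}\right) = - \frac{183469}{84753} - \frac{4982}{115905} = - \frac{7229071297}{3274432155}$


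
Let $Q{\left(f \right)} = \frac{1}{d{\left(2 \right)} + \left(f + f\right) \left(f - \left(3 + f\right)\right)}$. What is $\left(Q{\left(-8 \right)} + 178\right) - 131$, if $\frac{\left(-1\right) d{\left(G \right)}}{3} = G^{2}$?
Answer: $\frac{1693}{36} \approx 47.028$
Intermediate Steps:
$d{\left(G \right)} = - 3 G^{2}$
$Q{\left(f \right)} = \frac{1}{-12 - 6 f}$ ($Q{\left(f \right)} = \frac{1}{- 3 \cdot 2^{2} + \left(f + f\right) \left(f - \left(3 + f\right)\right)} = \frac{1}{\left(-3\right) 4 + 2 f \left(-3\right)} = \frac{1}{-12 - 6 f}$)
$\left(Q{\left(-8 \right)} + 178\right) - 131 = \left(- \frac{1}{12 + 6 \left(-8\right)} + 178\right) - 131 = \left(- \frac{1}{12 - 48} + 178\right) - 131 = \left(- \frac{1}{-36} + 178\right) - 131 = \left(\left(-1\right) \left(- \frac{1}{36}\right) + 178\right) - 131 = \left(\frac{1}{36} + 178\right) - 131 = \frac{6409}{36} - 131 = \frac{1693}{36}$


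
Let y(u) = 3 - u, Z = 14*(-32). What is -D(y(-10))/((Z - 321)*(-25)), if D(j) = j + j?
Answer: -26/19225 ≈ -0.0013524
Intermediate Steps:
Z = -448
D(j) = 2*j
-D(y(-10))/((Z - 321)*(-25)) = -2*(3 - 1*(-10))/((-448 - 321)*(-25)) = -2*(3 + 10)/((-769*(-25))) = -2*13/19225 = -26/19225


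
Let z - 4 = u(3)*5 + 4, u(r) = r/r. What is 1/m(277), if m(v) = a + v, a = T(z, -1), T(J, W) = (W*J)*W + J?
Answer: 1/303 ≈ 0.0033003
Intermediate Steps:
u(r) = 1
z = 13 (z = 4 + (1*5 + 4) = 4 + (5 + 4) = 4 + 9 = 13)
T(J, W) = J + J*W² (T(J, W) = (J*W)*W + J = J*W² + J = J + J*W²)
a = 26 (a = 13*(1 + (-1)²) = 13*(1 + 1) = 13*2 = 26)
m(v) = 26 + v
1/m(277) = 1/(26 + 277) = 1/303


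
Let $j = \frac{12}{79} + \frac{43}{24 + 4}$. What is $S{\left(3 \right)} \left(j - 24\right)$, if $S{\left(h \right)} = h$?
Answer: $- \frac{148065}{2212} \approx -66.937$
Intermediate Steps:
$j = \frac{3733}{2212}$ ($j = 12 \cdot \frac{1}{79} + \frac{43}{28} = \frac{12}{79} + 43 \cdot \frac{1}{28} = \frac{12}{79} + \frac{43}{28} = \frac{3733}{2212} \approx 1.6876$)
$S{\left(3 \right)} \left(j - 24\right) = 3 \left(\frac{3733}{2212} - 24\right) = 3 \left(- \frac{49355}{2212}\right) = - \frac{148065}{2212}$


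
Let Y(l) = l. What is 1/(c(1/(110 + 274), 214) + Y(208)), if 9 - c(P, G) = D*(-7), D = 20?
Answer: 1/357 ≈ 0.0028011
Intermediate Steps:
c(P, G) = 149 (c(P, G) = 9 - 20*(-7) = 9 - 1*(-140) = 9 + 140 = 149)
1/(c(1/(110 + 274), 214) + Y(208)) = 1/(149 + 208) = 1/357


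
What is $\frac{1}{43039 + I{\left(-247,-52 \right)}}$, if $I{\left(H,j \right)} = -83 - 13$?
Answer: $\frac{1}{42943} \approx 2.3287 \cdot 10^{-5}$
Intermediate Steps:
$I{\left(H,j \right)} = -96$ ($I{\left(H,j \right)} = -83 - 13 = -96$)
$\frac{1}{43039 + I{\left(-247,-52 \right)}} = \frac{1}{43039 - 96} = \frac{1}{42943}$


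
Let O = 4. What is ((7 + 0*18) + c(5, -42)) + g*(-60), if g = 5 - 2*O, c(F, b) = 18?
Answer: 205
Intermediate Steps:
g = -3 (g = 5 - 2*4 = 5 - 8 = -3)
((7 + 0*18) + c(5, -42)) + g*(-60) = ((7 + 0*18) + 18) - 3*(-60) = ((7 + 0) + 18) + 180 = (7 + 18) + 180 = 25 + 180 = 205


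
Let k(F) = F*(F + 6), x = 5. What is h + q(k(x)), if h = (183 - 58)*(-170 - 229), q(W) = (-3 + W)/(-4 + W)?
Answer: -2543573/51 ≈ -49874.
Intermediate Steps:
k(F) = F*(6 + F)
q(W) = (-3 + W)/(-4 + W)
h = -49875 (h = 125*(-399) = -49875)
h + q(k(x)) = -49875 + (-3 + 5*(6 + 5))/(-4 + 5*(6 + 5)) = -49875 + (-3 + 5*11)/(-4 + 5*11) = -49875 + (-3 + 55)/(-4 + 55) = -49875 + 52/51 = -2543573/51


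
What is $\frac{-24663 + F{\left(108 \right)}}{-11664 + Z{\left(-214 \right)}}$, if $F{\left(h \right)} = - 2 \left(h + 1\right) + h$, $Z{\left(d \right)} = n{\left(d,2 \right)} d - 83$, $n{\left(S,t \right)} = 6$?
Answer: $\frac{24773}{13031} \approx 1.9011$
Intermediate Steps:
$Z{\left(d \right)} = -83 + 6 d$ ($Z{\left(d \right)} = 6 d - 83 = -83 + 6 d$)
$F{\left(h \right)} = -2 - h$ ($F{\left(h \right)} = - 2 \left(1 + h\right) + h = \left(-2 - 2 h\right) + h = -2 - h$)
$\frac{-24663 + F{\left(108 \right)}}{-11664 + Z{\left(-214 \right)}} = \frac{-24663 - 110}{-11664 + \left(-83 + 6 \left(-214\right)\right)} = \frac{-24663 - 110}{-11664 - 1367} = - \frac{24773}{-13031} = \left(-24773\right) \left(- \frac{1}{13031}\right) = \frac{24773}{13031}$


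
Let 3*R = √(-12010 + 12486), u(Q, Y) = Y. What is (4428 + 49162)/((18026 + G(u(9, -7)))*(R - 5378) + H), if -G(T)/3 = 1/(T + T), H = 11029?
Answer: -134756381856600/243747801490662377 - 284011298130*√119/4143712625341260409 ≈ -0.00055360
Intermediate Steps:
G(T) = -3/(2*T) (G(T) = -3/(T + T) = -3*1/(2*T) = -3/(2*T))
R = 2*√119/3 (R = √(-12010 + 12486)/3 = √476/3 = (2*√119)/3 = 2*√119/3 ≈ 7.2725)
(4428 + 49162)/((18026 + G(u(9, -7)))*(R - 5378) + H) = (4428 + 49162)/((18026 - 3/2/(-7))*(2*√119/3 - 5378) + 11029) = 53590/((18026 - 3/2*(-⅐))*(-5378 + 2*√119/3) + 11029) = 53590/((18026 + 3/14)*(-5378 + 2*√119/3) + 11029) = 53590/(252367*(-5378 + 2*√119/3)/14 + 11029) = 53590/((-678614863/7 + 252367*√119/21) + 11029) = 53590/(-678537660/7 + 252367*√119/21)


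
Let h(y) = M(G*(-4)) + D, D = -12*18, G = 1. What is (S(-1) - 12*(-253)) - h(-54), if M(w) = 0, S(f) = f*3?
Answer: 3249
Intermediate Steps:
S(f) = 3*f
D = -216
h(y) = -216 (h(y) = 0 - 216 = -216)
(S(-1) - 12*(-253)) - h(-54) = (3*(-1) - 12*(-253)) - 1*(-216) = (-3 + 3036) + 216 = 3033 + 216 = 3249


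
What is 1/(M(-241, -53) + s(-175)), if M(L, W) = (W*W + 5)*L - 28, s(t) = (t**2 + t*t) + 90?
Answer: -1/616862 ≈ -1.6211e-6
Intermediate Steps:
s(t) = 90 + 2*t**2 (s(t) = (t**2 + t**2) + 90 = 2*t**2 + 90 = 90 + 2*t**2)
M(L, W) = -28 + L*(5 + W**2) (M(L, W) = (W**2 + 5)*L - 28 = (5 + W**2)*L - 28 = L*(5 + W**2) - 28 = -28 + L*(5 + W**2))
1/(M(-241, -53) + s(-175)) = 1/((-28 + 5*(-241) - 241*(-53)**2) + (90 + 2*(-175)**2)) = 1/((-28 - 1205 - 241*2809) + (90 + 2*30625)) = 1/((-28 - 1205 - 676969) + (90 + 61250)) = 1/(-678202 + 61340) = 1/(-616862) = -1/616862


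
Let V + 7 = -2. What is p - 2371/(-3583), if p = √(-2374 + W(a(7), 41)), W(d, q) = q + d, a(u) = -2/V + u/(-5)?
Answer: 2371/3583 + I*√525190/15 ≈ 0.66174 + 48.313*I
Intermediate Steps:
V = -9 (V = -7 - 2 = -9)
a(u) = 2/9 - u/5 (a(u) = -2/(-9) + u/(-5) = -2*(-⅑) + u*(-⅕) = 2/9 - u/5)
W(d, q) = d + q
p = I*√525190/15 (p = √(-2374 + ((2/9 - ⅕*7) + 41)) = √(-2374 + ((2/9 - 7/5) + 41)) = √(-2374 + (-53/45 + 41)) = √(-2374 + 1792/45) = √(-105038/45) = I*√525190/15 ≈ 48.313*I)
p - 2371/(-3583) = I*√525190/15 - 2371/(-3583) = I*√525190/15 - 2371*(-1/3583) = I*√525190/15 + 2371/3583 = 2371/3583 + I*√525190/15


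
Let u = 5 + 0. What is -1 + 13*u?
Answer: 64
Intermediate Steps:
u = 5
-1 + 13*u = -1 + 13*5 = -1 + 65 = 64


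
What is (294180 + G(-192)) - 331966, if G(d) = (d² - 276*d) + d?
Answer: 51878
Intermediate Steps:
G(d) = d² - 275*d
(294180 + G(-192)) - 331966 = (294180 - 192*(-275 - 192)) - 331966 = (294180 - 192*(-467)) - 331966 = (294180 + 89664) - 331966 = 383844 - 331966 = 51878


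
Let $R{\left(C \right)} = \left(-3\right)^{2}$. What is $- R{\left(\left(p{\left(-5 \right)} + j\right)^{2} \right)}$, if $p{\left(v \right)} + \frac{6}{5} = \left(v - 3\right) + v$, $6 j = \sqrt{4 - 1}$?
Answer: $-9$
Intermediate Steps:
$j = \frac{\sqrt{3}}{6}$ ($j = \frac{\sqrt{4 - 1}}{6} = \frac{\sqrt{3}}{6} \approx 0.28868$)
$p{\left(v \right)} = - \frac{21}{5} + 2 v$ ($p{\left(v \right)} = - \frac{6}{5} + \left(\left(v - 3\right) + v\right) = - \frac{6}{5} + \left(\left(-3 + v\right) + v\right) = - \frac{6}{5} + \left(-3 + 2 v\right) = - \frac{21}{5} + 2 v$)
$R{\left(C \right)} = 9$
$- R{\left(\left(p{\left(-5 \right)} + j\right)^{2} \right)} = \left(-1\right) 9 = -9$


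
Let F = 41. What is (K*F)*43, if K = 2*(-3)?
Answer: -10578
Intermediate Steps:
K = -6
(K*F)*43 = -6*41*43 = -246*43 = -10578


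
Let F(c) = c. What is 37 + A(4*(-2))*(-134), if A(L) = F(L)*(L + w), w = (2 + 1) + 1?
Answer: -4251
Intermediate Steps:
w = 4 (w = 3 + 1 = 4)
A(L) = L*(4 + L) (A(L) = L*(L + 4) = L*(4 + L))
37 + A(4*(-2))*(-134) = 37 + ((4*(-2))*(4 + 4*(-2)))*(-134) = 37 - 8*(4 - 8)*(-134) = 37 - 8*(-4)*(-134) = 37 + 32*(-134) = 37 - 4288 = -4251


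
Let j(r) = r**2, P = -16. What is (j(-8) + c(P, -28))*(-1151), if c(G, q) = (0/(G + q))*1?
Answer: -73664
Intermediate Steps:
c(G, q) = 0 (c(G, q) = 0*1 = 0)
(j(-8) + c(P, -28))*(-1151) = ((-8)**2 + 0)*(-1151) = (64 + 0)*(-1151) = 64*(-1151) = -73664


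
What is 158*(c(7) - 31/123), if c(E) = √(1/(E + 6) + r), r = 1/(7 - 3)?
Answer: -4898/123 + 79*√221/13 ≈ 50.519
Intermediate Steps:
r = ¼ (r = 1/4 = ¼ ≈ 0.25000)
c(E) = √(¼ + 1/(6 + E)) (c(E) = √(1/(E + 6) + ¼) = √(1/(6 + E) + ¼) = √(¼ + 1/(6 + E)))
158*(c(7) - 31/123) = 158*(√((10 + 7)/(6 + 7))/2 - 31/123) = 158*(√(17/13)/2 - 31*1/123) = 158*(√((1/13)*17)/2 - 31/123) = 158*(√(17/13)/2 - 31/123) = 158*((√221/13)/2 - 31/123) = 158*(√221/26 - 31/123) = 158*(-31/123 + √221/26) = -4898/123 + 79*√221/13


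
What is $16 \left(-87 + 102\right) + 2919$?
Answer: $3159$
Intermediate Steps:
$16 \left(-87 + 102\right) + 2919 = 16 \cdot 15 + 2919 = 240 + 2919 = 3159$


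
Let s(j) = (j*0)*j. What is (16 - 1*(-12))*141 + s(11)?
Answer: 3948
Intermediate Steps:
s(j) = 0 (s(j) = 0*j = 0)
(16 - 1*(-12))*141 + s(11) = (16 - 1*(-12))*141 + 0 = (16 + 12)*141 + 0 = 28*141 + 0 = 3948 + 0 = 3948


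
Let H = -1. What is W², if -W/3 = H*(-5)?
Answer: 225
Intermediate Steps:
W = -15 (W = -(-3)*(-5) = -3*5 = -15)
W² = (-15)² = 225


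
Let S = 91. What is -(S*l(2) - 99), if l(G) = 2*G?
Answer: -265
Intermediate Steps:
-(S*l(2) - 99) = -(91*(2*2) - 99) = -(91*4 - 99) = -(364 - 99) = -1*265 = -265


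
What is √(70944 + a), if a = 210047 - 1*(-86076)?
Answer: √367067 ≈ 605.86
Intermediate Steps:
a = 296123 (a = 210047 + 86076 = 296123)
√(70944 + a) = √(70944 + 296123) = √367067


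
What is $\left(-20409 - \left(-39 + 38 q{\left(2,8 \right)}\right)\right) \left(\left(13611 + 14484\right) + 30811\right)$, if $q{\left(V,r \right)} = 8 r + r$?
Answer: $-1361082036$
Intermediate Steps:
$q{\left(V,r \right)} = 9 r$
$\left(-20409 - \left(-39 + 38 q{\left(2,8 \right)}\right)\right) \left(\left(13611 + 14484\right) + 30811\right) = \left(-20409 + \left(39 - 38 \cdot 9 \cdot 8\right)\right) \left(\left(13611 + 14484\right) + 30811\right) = \left(-20409 + \left(39 - 2736\right)\right) \left(28095 + 30811\right) = \left(-20409 + \left(39 - 2736\right)\right) 58906 = \left(-20409 - 2697\right) 58906 = \left(-23106\right) 58906 = -1361082036$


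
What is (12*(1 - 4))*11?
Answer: -396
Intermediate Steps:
(12*(1 - 4))*11 = (12*(-3))*11 = -36*11 = -396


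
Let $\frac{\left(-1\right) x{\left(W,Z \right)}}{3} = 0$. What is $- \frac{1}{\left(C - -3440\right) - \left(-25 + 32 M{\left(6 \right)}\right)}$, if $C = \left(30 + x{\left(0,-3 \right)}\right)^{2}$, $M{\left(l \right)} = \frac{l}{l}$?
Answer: $- \frac{1}{4333} \approx -0.00023079$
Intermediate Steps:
$M{\left(l \right)} = 1$
$x{\left(W,Z \right)} = 0$ ($x{\left(W,Z \right)} = \left(-3\right) 0 = 0$)
$C = 900$ ($C = \left(30 + 0\right)^{2} = 30^{2} = 900$)
$- \frac{1}{\left(C - -3440\right) - \left(-25 + 32 M{\left(6 \right)}\right)} = - \frac{1}{\left(900 - -3440\right) + \left(\left(-32\right) 1 + 25\right)} = - \frac{1}{\left(900 + 3440\right) + \left(-32 + 25\right)} = - \frac{1}{4340 - 7} = - \frac{1}{4333}$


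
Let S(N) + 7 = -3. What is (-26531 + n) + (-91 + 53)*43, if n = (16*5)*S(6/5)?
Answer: -28965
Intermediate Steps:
S(N) = -10 (S(N) = -7 - 3 = -10)
n = -800 (n = (16*5)*(-10) = 80*(-10) = -800)
(-26531 + n) + (-91 + 53)*43 = (-26531 - 800) + (-91 + 53)*43 = -27331 - 38*43 = -27331 - 1634 = -28965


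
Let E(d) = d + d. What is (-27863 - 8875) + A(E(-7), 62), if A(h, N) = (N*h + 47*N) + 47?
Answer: -34645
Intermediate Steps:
E(d) = 2*d
A(h, N) = 47 + 47*N + N*h (A(h, N) = (47*N + N*h) + 47 = 47 + 47*N + N*h)
(-27863 - 8875) + A(E(-7), 62) = (-27863 - 8875) + (47 + 47*62 + 62*(2*(-7))) = -36738 + (47 + 2914 + 62*(-14)) = -36738 + (47 + 2914 - 868) = -36738 + 2093 = -34645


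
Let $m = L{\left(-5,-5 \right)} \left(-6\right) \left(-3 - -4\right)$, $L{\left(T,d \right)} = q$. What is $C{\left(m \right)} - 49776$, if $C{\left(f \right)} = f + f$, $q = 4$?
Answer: $-49824$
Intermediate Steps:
$L{\left(T,d \right)} = 4$
$m = -24$ ($m = 4 \left(-6\right) \left(-3 - -4\right) = - 24 \left(-3 + 4\right) = \left(-24\right) 1 = -24$)
$C{\left(f \right)} = 2 f$
$C{\left(m \right)} - 49776 = 2 \left(-24\right) - 49776 = -48 - 49776 = -49824$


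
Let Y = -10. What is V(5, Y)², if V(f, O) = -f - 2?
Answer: 49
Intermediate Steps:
V(f, O) = -2 - f
V(5, Y)² = (-2 - 1*5)² = (-2 - 5)² = (-7)² = 49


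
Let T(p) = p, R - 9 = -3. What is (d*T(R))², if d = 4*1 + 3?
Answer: 1764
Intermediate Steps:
R = 6 (R = 9 - 3 = 6)
d = 7 (d = 4 + 3 = 7)
(d*T(R))² = (7*6)² = 42² = 1764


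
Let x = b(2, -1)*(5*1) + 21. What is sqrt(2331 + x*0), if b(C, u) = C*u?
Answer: 3*sqrt(259) ≈ 48.280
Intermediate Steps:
x = 11 (x = (2*(-1))*(5*1) + 21 = -2*5 + 21 = -10 + 21 = 11)
sqrt(2331 + x*0) = sqrt(2331 + 11*0) = sqrt(2331 + 0) = sqrt(2331) = 3*sqrt(259)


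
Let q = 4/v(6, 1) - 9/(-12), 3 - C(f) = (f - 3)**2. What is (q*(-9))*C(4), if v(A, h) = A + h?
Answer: -333/14 ≈ -23.786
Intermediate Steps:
C(f) = 3 - (-3 + f)**2 (C(f) = 3 - (f - 3)**2 = 3 - (-3 + f)**2)
q = 37/28 (q = 4/(6 + 1) - 9/(-12) = 4/7 - 9*(-1/12) = 4*(1/7) + 3/4 = 4/7 + 3/4 = 37/28 ≈ 1.3214)
(q*(-9))*C(4) = ((37/28)*(-9))*(3 - (-3 + 4)**2) = -333*(3 - 1*1**2)/28 = -333*(3 - 1*1)/28 = -333*(3 - 1)/28 = -333/28*2 = -333/14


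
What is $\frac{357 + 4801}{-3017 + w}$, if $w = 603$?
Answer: $- \frac{2579}{1207} \approx -2.1367$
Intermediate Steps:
$\frac{357 + 4801}{-3017 + w} = \frac{357 + 4801}{-3017 + 603} = \frac{5158}{-2414} = 5158 \left(- \frac{1}{2414}\right) = - \frac{2579}{1207}$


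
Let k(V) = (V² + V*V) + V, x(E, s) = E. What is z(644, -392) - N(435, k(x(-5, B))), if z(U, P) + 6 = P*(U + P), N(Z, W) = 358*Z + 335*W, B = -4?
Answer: -269595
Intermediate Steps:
k(V) = V + 2*V² (k(V) = (V² + V²) + V = 2*V² + V = V + 2*V²)
N(Z, W) = 335*W + 358*Z
z(U, P) = -6 + P*(P + U) (z(U, P) = -6 + P*(U + P) = -6 + P*(P + U))
z(644, -392) - N(435, k(x(-5, B))) = (-6 + (-392)² - 392*644) - (335*(-5*(1 + 2*(-5))) + 358*435) = (-6 + 153664 - 252448) - (335*(-5*(1 - 10)) + 155730) = -98790 - (335*(-5*(-9)) + 155730) = -98790 - (335*45 + 155730) = -98790 - (15075 + 155730) = -98790 - 1*170805 = -98790 - 170805 = -269595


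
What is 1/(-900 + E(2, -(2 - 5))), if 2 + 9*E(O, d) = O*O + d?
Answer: -9/8095 ≈ -0.0011118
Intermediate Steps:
E(O, d) = -2/9 + d/9 + O**2/9 (E(O, d) = -2/9 + (O*O + d)/9 = -2/9 + (O**2 + d)/9 = -2/9 + (d + O**2)/9 = -2/9 + (d/9 + O**2/9) = -2/9 + d/9 + O**2/9)
1/(-900 + E(2, -(2 - 5))) = 1/(-900 + (-2/9 + (-(2 - 5))/9 + (1/9)*2**2)) = 1/(-900 + (-2/9 + (-1*(-3))/9 + (1/9)*4)) = 1/(-900 + (-2/9 + (1/9)*3 + 4/9)) = 1/(-900 + (-2/9 + 1/3 + 4/9)) = 1/(-900 + 5/9) = 1/(-8095/9) = -9/8095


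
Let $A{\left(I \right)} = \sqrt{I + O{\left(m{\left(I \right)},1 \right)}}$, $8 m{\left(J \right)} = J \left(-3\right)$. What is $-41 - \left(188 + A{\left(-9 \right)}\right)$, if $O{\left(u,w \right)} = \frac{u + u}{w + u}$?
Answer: $-229 - \frac{3 i \sqrt{1015}}{35} \approx -229.0 - 2.7308 i$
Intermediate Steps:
$m{\left(J \right)} = - \frac{3 J}{8}$ ($m{\left(J \right)} = \frac{J \left(-3\right)}{8} = \frac{\left(-3\right) J}{8} = - \frac{3 J}{8}$)
$O{\left(u,w \right)} = \frac{2 u}{u + w}$
$A{\left(I \right)} = \sqrt{I - \frac{3 I}{4 \left(1 - \frac{3 I}{8}\right)}}$ ($A{\left(I \right)} = \sqrt{I + \frac{2 \left(- \frac{3 I}{8}\right)}{- \frac{3 I}{8} + 1}} = \sqrt{I + \frac{2 \left(- \frac{3 I}{8}\right)}{1 - \frac{3 I}{8}}} = \sqrt{I - \frac{3 I}{4 \left(1 - \frac{3 I}{8}\right)}}$)
$-41 - \left(188 + A{\left(-9 \right)}\right) = -41 - \left(188 + \sqrt{- \frac{9 \left(-2 + 3 \left(-9\right)\right)}{-8 + 3 \left(-9\right)}}\right) = -41 - \left(188 + \sqrt{- \frac{9 \left(-2 - 27\right)}{-8 - 27}}\right) = -41 - \left(188 + \sqrt{\left(-9\right) \frac{1}{-35} \left(-29\right)}\right) = -41 - \left(188 + \sqrt{\left(-9\right) \left(- \frac{1}{35}\right) \left(-29\right)}\right) = -41 - \left(188 + \sqrt{- \frac{261}{35}}\right) = -41 - \left(188 + \frac{3 i \sqrt{1015}}{35}\right) = -229 - \frac{3 i \sqrt{1015}}{35}$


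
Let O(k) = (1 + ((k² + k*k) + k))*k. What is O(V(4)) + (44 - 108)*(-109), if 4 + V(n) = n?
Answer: 6976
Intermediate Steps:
V(n) = -4 + n
O(k) = k*(1 + k + 2*k²) (O(k) = (1 + ((k² + k²) + k))*k = (1 + (2*k² + k))*k = (1 + (k + 2*k²))*k = (1 + k + 2*k²)*k = k*(1 + k + 2*k²))
O(V(4)) + (44 - 108)*(-109) = (-4 + 4)*(1 + (-4 + 4) + 2*(-4 + 4)²) + (44 - 108)*(-109) = 0*(1 + 0 + 2*0²) - 64*(-109) = 0*(1 + 0 + 2*0) + 6976 = 0*(1 + 0 + 0) + 6976 = 0*1 + 6976 = 0 + 6976 = 6976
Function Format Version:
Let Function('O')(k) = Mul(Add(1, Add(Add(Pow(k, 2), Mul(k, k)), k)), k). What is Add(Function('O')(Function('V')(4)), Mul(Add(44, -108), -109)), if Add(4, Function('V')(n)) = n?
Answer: 6976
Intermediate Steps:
Function('V')(n) = Add(-4, n)
Function('O')(k) = Mul(k, Add(1, k, Mul(2, Pow(k, 2)))) (Function('O')(k) = Mul(Add(1, Add(Add(Pow(k, 2), Pow(k, 2)), k)), k) = Mul(Add(1, Add(Mul(2, Pow(k, 2)), k)), k) = Mul(Add(1, Add(k, Mul(2, Pow(k, 2)))), k) = Mul(Add(1, k, Mul(2, Pow(k, 2))), k) = Mul(k, Add(1, k, Mul(2, Pow(k, 2)))))
Add(Function('O')(Function('V')(4)), Mul(Add(44, -108), -109)) = Add(Mul(Add(-4, 4), Add(1, Add(-4, 4), Mul(2, Pow(Add(-4, 4), 2)))), Mul(Add(44, -108), -109)) = Add(Mul(0, Add(1, 0, Mul(2, Pow(0, 2)))), Mul(-64, -109)) = Add(Mul(0, Add(1, 0, Mul(2, 0))), 6976) = Add(Mul(0, Add(1, 0, 0)), 6976) = Add(Mul(0, 1), 6976) = Add(0, 6976) = 6976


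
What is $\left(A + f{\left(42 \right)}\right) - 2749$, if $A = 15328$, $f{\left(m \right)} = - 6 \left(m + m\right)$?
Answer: $12075$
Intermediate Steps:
$f{\left(m \right)} = - 12 m$ ($f{\left(m \right)} = - 6 \cdot 2 m = - 12 m$)
$\left(A + f{\left(42 \right)}\right) - 2749 = \left(15328 - 504\right) - 2749 = 14824 - 2749 = 12075$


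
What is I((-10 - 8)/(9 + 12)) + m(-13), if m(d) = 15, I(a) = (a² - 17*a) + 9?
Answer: 1926/49 ≈ 39.306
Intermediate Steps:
I(a) = 9 + a² - 17*a
I((-10 - 8)/(9 + 12)) + m(-13) = (9 + ((-10 - 8)/(9 + 12))² - 17*(-10 - 8)/(9 + 12)) + 15 = (9 + (-18/21)² - (-306)/21) + 15 = (9 + (-18*1/21)² - (-306)/21) + 15 = (9 + (-6/7)² - 17*(-6/7)) + 15 = (9 + 36/49 + 102/7) + 15 = 1191/49 + 15 = 1926/49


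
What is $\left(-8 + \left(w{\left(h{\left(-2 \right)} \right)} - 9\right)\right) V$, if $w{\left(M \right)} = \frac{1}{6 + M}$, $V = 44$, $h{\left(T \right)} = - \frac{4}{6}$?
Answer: $- \frac{2959}{4} \approx -739.75$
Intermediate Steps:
$h{\left(T \right)} = - \frac{2}{3}$ ($h{\left(T \right)} = \left(-4\right) \frac{1}{6} = - \frac{2}{3}$)
$\left(-8 + \left(w{\left(h{\left(-2 \right)} \right)} - 9\right)\right) V = \left(-8 - \left(9 - \frac{1}{6 - \frac{2}{3}}\right)\right) 44 = \left(-8 - \left(9 - \frac{1}{\frac{16}{3}}\right)\right) 44 = \left(-8 + \left(\frac{3}{16} - 9\right)\right) 44 = \left(-8 - \frac{141}{16}\right) 44 = \left(- \frac{269}{16}\right) 44 = - \frac{2959}{4}$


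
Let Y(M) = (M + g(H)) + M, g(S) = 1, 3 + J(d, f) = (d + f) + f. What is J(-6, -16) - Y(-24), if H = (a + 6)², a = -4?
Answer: 6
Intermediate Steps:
H = 4 (H = (-4 + 6)² = 2² = 4)
J(d, f) = -3 + d + 2*f (J(d, f) = -3 + ((d + f) + f) = -3 + (d + 2*f) = -3 + d + 2*f)
Y(M) = 1 + 2*M (Y(M) = (M + 1) + M = (1 + M) + M = 1 + 2*M)
J(-6, -16) - Y(-24) = (-3 - 6 + 2*(-16)) - (1 + 2*(-24)) = (-3 - 6 - 32) - (1 - 48) = -41 - 1*(-47) = -41 + 47 = 6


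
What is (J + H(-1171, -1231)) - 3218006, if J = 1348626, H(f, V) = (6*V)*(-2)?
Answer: -1854608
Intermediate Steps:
H(f, V) = -12*V
(J + H(-1171, -1231)) - 3218006 = (1348626 - 12*(-1231)) - 3218006 = (1348626 + 14772) - 3218006 = 1363398 - 3218006 = -1854608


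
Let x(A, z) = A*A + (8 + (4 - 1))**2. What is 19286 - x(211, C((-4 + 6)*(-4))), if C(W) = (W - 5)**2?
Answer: -25356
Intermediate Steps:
C(W) = (-5 + W)**2
x(A, z) = 121 + A**2 (x(A, z) = A**2 + (8 + 3)**2 = A**2 + 11**2 = A**2 + 121 = 121 + A**2)
19286 - x(211, C((-4 + 6)*(-4))) = 19286 - (121 + 211**2) = 19286 - (121 + 44521) = 19286 - 1*44642 = 19286 - 44642 = -25356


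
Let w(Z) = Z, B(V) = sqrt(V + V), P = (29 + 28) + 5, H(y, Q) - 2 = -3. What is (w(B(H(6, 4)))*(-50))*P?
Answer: -3100*I*sqrt(2) ≈ -4384.1*I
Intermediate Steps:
H(y, Q) = -1 (H(y, Q) = 2 - 3 = -1)
P = 62 (P = 57 + 5 = 62)
B(V) = sqrt(2)*sqrt(V) (B(V) = sqrt(2*V) = sqrt(2)*sqrt(V))
(w(B(H(6, 4)))*(-50))*P = ((sqrt(2)*sqrt(-1))*(-50))*62 = ((sqrt(2)*I)*(-50))*62 = ((I*sqrt(2))*(-50))*62 = -50*I*sqrt(2)*62 = -3100*I*sqrt(2)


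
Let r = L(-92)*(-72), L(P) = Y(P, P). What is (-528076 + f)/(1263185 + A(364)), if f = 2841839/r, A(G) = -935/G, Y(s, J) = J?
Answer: -63611431247/152285231736 ≈ -0.41771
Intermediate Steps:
L(P) = P
r = 6624 (r = -92*(-72) = 6624)
f = 2841839/6624 ≈ 429.02
(-528076 + f)/(1263185 + A(364)) = (-528076 + 2841839/6624)/(1263185 - 935/364) = -3495133585/(6624*(1263185 - 935*1/364)) = -3495133585/(6624*(1263185 - 935/364)) = -3495133585/(6624*459798405/364) = -3495133585/6624*364/459798405 = -63611431247/152285231736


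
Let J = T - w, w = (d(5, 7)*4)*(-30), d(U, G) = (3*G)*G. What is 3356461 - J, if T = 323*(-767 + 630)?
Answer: 3383072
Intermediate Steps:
d(U, G) = 3*G²
T = -44251 (T = 323*(-137) = -44251)
w = -17640 (w = ((3*7²)*4)*(-30) = ((3*49)*4)*(-30) = (147*4)*(-30) = 588*(-30) = -17640)
J = -26611 (J = -44251 - 1*(-17640) = -44251 + 17640 = -26611)
3356461 - J = 3356461 - 1*(-26611) = 3356461 + 26611 = 3383072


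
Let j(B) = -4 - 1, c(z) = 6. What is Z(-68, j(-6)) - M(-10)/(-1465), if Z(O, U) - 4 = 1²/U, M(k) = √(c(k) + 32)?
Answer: 19/5 + √38/1465 ≈ 3.8042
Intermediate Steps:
M(k) = √38 (M(k) = √(6 + 32) = √38)
j(B) = -5
Z(O, U) = 4 + 1/U (Z(O, U) = 4 + 1²/U = 4 + 1/U)
Z(-68, j(-6)) - M(-10)/(-1465) = (4 + 1/(-5)) - √38/(-1465) = (4 - ⅕) - √38*(-1)/1465 = 19/5 - (-1)*√38/1465 = 19/5 + √38/1465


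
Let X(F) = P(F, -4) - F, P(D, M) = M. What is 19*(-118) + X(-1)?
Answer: -2245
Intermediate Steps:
X(F) = -4 - F
19*(-118) + X(-1) = 19*(-118) + (-4 - 1*(-1)) = -2242 + (-4 + 1) = -2242 - 3 = -2245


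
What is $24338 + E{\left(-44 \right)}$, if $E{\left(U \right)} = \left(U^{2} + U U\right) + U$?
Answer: $28166$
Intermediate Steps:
$E{\left(U \right)} = U + 2 U^{2}$ ($E{\left(U \right)} = \left(U^{2} + U^{2}\right) + U = 2 U^{2} + U = U + 2 U^{2}$)
$24338 + E{\left(-44 \right)} = 24338 - 44 \left(1 + 2 \left(-44\right)\right) = 24338 - 44 \left(1 - 88\right) = 24338 - -3828 = 24338 + 3828 = 28166$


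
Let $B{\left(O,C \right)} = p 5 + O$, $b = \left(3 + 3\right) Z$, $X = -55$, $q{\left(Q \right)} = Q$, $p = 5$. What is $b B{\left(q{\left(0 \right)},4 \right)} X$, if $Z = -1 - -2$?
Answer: $-8250$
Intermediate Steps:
$Z = 1$ ($Z = -1 + 2 = 1$)
$b = 6$ ($b = \left(3 + 3\right) 1 = 6 \cdot 1 = 6$)
$B{\left(O,C \right)} = 25 + O$ ($B{\left(O,C \right)} = 5 \cdot 5 + O = 25 + O$)
$b B{\left(q{\left(0 \right)},4 \right)} X = 6 \left(25 + 0\right) \left(-55\right) = 6 \cdot 25 \left(-55\right) = 150 \left(-55\right) = -8250$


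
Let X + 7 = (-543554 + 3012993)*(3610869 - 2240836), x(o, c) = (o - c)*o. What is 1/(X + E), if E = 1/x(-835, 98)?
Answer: 779055/2635708942543601401 ≈ 2.9558e-13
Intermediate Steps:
x(o, c) = o*(o - c)
X = 3383212921480 (X = -7 + (-543554 + 3012993)*(3610869 - 2240836) = -7 + 2469439*1370033 = -7 + 3383212921487 = 3383212921480)
E = 1/779055 (E = 1/(-835*(-835 - 1*98)) = 1/(-835*(-835 - 98)) = 1/(-835*(-933)) = 1/779055 ≈ 1.2836e-6)
1/(X + E) = 1/(3383212921480 + 1/779055) = 1/(2635708942543601401/779055) = 779055/2635708942543601401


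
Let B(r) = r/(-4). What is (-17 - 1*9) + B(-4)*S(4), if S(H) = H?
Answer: -22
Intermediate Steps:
B(r) = -r/4 (B(r) = r*(-1/4) = -r/4)
(-17 - 1*9) + B(-4)*S(4) = (-17 - 1*9) - 1/4*(-4)*4 = (-17 - 9) + 1*4 = -26 + 4 = -22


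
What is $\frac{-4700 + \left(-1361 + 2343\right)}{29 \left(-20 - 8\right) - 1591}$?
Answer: $\frac{3718}{2403} \approx 1.5472$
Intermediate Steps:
$\frac{-4700 + \left(-1361 + 2343\right)}{29 \left(-20 - 8\right) - 1591} = \frac{-4700 + 982}{29 \left(-28\right) - 1591} = - \frac{3718}{-812 - 1591} = - \frac{3718}{-2403} = \left(-3718\right) \left(- \frac{1}{2403}\right) = \frac{3718}{2403}$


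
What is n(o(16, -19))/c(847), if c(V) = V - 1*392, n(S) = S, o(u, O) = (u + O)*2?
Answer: -6/455 ≈ -0.013187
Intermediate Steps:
o(u, O) = 2*O + 2*u (o(u, O) = (O + u)*2 = 2*O + 2*u)
c(V) = -392 + V (c(V) = V - 392 = -392 + V)
n(o(16, -19))/c(847) = (2*(-19) + 2*16)/(-392 + 847) = (-38 + 32)/455 = -6*1/455 = -6/455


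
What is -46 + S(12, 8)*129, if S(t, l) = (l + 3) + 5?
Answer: 2018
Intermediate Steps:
S(t, l) = 8 + l (S(t, l) = (3 + l) + 5 = 8 + l)
-46 + S(12, 8)*129 = -46 + (8 + 8)*129 = -46 + 16*129 = -46 + 2064 = 2018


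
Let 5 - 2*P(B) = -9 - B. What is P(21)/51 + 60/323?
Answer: 1025/1938 ≈ 0.52890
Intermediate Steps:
P(B) = 7 + B/2 (P(B) = 5/2 - (-9 - B)/2 = 5/2 + (9/2 + B/2) = 7 + B/2)
P(21)/51 + 60/323 = (7 + (½)*21)/51 + 60/323 = (7 + 21/2)*(1/51) + 60*(1/323) = (35/2)*(1/51) + 60/323 = 35/102 + 60/323 = 1025/1938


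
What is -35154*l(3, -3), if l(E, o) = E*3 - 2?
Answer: -246078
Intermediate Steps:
l(E, o) = -2 + 3*E (l(E, o) = 3*E - 2 = -2 + 3*E)
-35154*l(3, -3) = -35154*(-2 + 3*3) = -35154*(-2 + 9) = -35154*7 = -246078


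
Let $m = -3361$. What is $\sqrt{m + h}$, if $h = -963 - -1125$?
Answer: $i \sqrt{3199} \approx 56.56 i$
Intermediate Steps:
$h = 162$ ($h = -963 + 1125 = 162$)
$\sqrt{m + h} = \sqrt{-3361 + 162} = \sqrt{-3199} = i \sqrt{3199}$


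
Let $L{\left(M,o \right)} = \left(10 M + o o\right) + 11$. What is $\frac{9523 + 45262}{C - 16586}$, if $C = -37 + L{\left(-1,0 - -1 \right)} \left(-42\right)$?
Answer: $- \frac{54785}{16707} \approx -3.2792$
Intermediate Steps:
$L{\left(M,o \right)} = 11 + o^{2} + 10 M$ ($L{\left(M,o \right)} = \left(10 M + o^{2}\right) + 11 = \left(o^{2} + 10 M\right) + 11 = 11 + o^{2} + 10 M$)
$C = -121$ ($C = -37 + \left(11 + \left(0 - -1\right)^{2} + 10 \left(-1\right)\right) \left(-42\right) = -37 + \left(11 + \left(0 + 1\right)^{2} - 10\right) \left(-42\right) = -37 + \left(11 + 1^{2} - 10\right) \left(-42\right) = -37 + \left(11 + 1 - 10\right) \left(-42\right) = -37 + 2 \left(-42\right) = -37 - 84 = -121$)
$\frac{9523 + 45262}{C - 16586} = \frac{9523 + 45262}{-121 - 16586} = \frac{54785}{-121 - 16586} = \frac{54785}{-16707} = 54785 \left(- \frac{1}{16707}\right) = - \frac{54785}{16707}$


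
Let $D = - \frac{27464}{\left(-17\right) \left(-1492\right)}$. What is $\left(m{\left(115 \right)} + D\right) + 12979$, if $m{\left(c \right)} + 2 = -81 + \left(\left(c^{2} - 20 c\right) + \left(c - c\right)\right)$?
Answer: $\frac{151042095}{6341} \approx 23820.0$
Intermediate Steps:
$D = - \frac{6866}{6341}$ ($D = - \frac{27464}{25364} = \left(-27464\right) \frac{1}{25364} = - \frac{6866}{6341} \approx -1.0828$)
$m{\left(c \right)} = -83 + c^{2} - 20 c$ ($m{\left(c \right)} = -2 - \left(81 - c^{2} + 20 c\right) = -83 + c^{2} - 20 c$)
$\left(m{\left(115 \right)} + D\right) + 12979 = \left(\left(-83 + 115^{2} - 2300\right) - \frac{6866}{6341}\right) + 12979 = \left(\left(-83 + 13225 - 2300\right) - \frac{6866}{6341}\right) + 12979 = \left(10842 - \frac{6866}{6341}\right) + 12979 = \frac{68742256}{6341} + 12979 = \frac{151042095}{6341}$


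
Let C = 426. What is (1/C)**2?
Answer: 1/181476 ≈ 5.5104e-6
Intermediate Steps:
(1/C)**2 = (1/426)**2 = 1/181476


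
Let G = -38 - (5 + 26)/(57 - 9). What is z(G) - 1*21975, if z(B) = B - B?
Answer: -21975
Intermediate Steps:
G = -1855/48 (G = -38 - 31/48 = -1855/48 ≈ -38.646)
z(B) = 0
z(G) - 1*21975 = 0 - 1*21975 = 0 - 21975 = -21975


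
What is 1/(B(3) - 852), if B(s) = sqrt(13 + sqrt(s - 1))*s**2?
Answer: -1/(852 - 9*sqrt(13 + sqrt(2))) ≈ -0.0012227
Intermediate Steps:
B(s) = s**2*sqrt(13 + sqrt(-1 + s)) (B(s) = sqrt(13 + sqrt(-1 + s))*s**2 = s**2*sqrt(13 + sqrt(-1 + s)))
1/(B(3) - 852) = 1/(3**2*sqrt(13 + sqrt(-1 + 3)) - 852) = 1/(9*sqrt(13 + sqrt(2)) - 852) = 1/(-852 + 9*sqrt(13 + sqrt(2)))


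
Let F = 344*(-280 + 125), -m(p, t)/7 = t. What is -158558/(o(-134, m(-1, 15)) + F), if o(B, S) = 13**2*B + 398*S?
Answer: 79279/58878 ≈ 1.3465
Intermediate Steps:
m(p, t) = -7*t
F = -53320 (F = 344*(-155) = -53320)
o(B, S) = 169*B + 398*S
-158558/(o(-134, m(-1, 15)) + F) = -158558/((169*(-134) + 398*(-7*15)) - 53320) = -158558/((-22646 + 398*(-105)) - 53320) = -158558/((-22646 - 41790) - 53320) = -158558/(-64436 - 53320) = -158558/(-117756) = -158558*(-1/117756) = 79279/58878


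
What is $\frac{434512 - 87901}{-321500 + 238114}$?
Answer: $- \frac{346611}{83386} \approx -4.1567$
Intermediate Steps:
$\frac{434512 - 87901}{-321500 + 238114} = \frac{346611}{-83386} = 346611 \left(- \frac{1}{83386}\right) = - \frac{346611}{83386}$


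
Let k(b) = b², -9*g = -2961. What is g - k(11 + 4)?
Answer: 104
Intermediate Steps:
g = 329 (g = -⅑*(-2961) = 329)
g - k(11 + 4) = 329 - (11 + 4)² = 329 - 1*15² = 329 - 1*225 = 329 - 225 = 104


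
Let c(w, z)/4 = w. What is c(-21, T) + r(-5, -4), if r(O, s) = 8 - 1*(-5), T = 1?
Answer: -71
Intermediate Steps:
c(w, z) = 4*w
r(O, s) = 13 (r(O, s) = 8 + 5 = 13)
c(-21, T) + r(-5, -4) = 4*(-21) + 13 = -84 + 13 = -71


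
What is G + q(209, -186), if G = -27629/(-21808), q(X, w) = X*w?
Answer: -847736563/21808 ≈ -38873.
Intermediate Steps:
G = 27629/21808 (G = -27629*(-1/21808) = 27629/21808 ≈ 1.2669)
G + q(209, -186) = 27629/21808 + 209*(-186) = 27629/21808 - 38874 = -847736563/21808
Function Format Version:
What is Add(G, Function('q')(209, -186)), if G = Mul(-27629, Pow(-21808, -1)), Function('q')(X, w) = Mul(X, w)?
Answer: Rational(-847736563, 21808) ≈ -38873.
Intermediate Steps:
G = Rational(27629, 21808) (G = Mul(-27629, Rational(-1, 21808)) = Rational(27629, 21808) ≈ 1.2669)
Add(G, Function('q')(209, -186)) = Add(Rational(27629, 21808), Mul(209, -186)) = Add(Rational(27629, 21808), -38874) = Rational(-847736563, 21808)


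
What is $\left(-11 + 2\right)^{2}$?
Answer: $81$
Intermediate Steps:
$\left(-11 + 2\right)^{2} = \left(-9\right)^{2} = 81$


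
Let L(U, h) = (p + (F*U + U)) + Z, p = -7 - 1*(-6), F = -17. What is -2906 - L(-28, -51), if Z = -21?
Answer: -3332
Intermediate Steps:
p = -1 (p = -7 + 6 = -1)
L(U, h) = -22 - 16*U (L(U, h) = (-1 + (-17*U + U)) - 21 = (-1 - 16*U) - 21 = -22 - 16*U)
-2906 - L(-28, -51) = -2906 - (-22 - 16*(-28)) = -2906 - (-22 + 448) = -2906 - 1*426 = -2906 - 426 = -3332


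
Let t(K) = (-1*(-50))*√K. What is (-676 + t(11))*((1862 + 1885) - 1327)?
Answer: -1635920 + 121000*√11 ≈ -1.2346e+6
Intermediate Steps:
t(K) = 50*√K
(-676 + t(11))*((1862 + 1885) - 1327) = (-676 + 50*√11)*((1862 + 1885) - 1327) = (-676 + 50*√11)*(3747 - 1327) = (-676 + 50*√11)*2420 = -1635920 + 121000*√11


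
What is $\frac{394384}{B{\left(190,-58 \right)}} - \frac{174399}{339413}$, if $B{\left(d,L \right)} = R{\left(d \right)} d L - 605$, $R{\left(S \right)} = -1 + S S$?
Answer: $- \frac{69511801669007}{135022423499605} \approx -0.51482$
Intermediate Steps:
$R{\left(S \right)} = -1 + S^{2}$
$B{\left(d,L \right)} = -605 + L d \left(-1 + d^{2}\right)$ ($B{\left(d,L \right)} = \left(-1 + d^{2}\right) d L - 605 = d \left(-1 + d^{2}\right) L - 605 = L d \left(-1 + d^{2}\right) - 605 = -605 + L d \left(-1 + d^{2}\right)$)
$\frac{394384}{B{\left(190,-58 \right)}} - \frac{174399}{339413} = \frac{394384}{-605 - 11020 \left(-1 + 190^{2}\right)} - \frac{174399}{339413} = \frac{394384}{-605 - 11020 \left(-1 + 36100\right)} - \frac{174399}{339413} = \frac{394384}{-605 - 11020 \cdot 36099} - \frac{174399}{339413} = \frac{394384}{-605 - 397810980} - \frac{174399}{339413} = \frac{394384}{-397811585} - \frac{174399}{339413} = 394384 \left(- \frac{1}{397811585}\right) - \frac{174399}{339413} = - \frac{394384}{397811585} - \frac{174399}{339413} = - \frac{69511801669007}{135022423499605}$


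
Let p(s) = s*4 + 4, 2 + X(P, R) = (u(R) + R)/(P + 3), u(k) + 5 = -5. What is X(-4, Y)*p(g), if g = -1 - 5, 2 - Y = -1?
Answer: -100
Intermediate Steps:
Y = 3 (Y = 2 - 1*(-1) = 2 + 1 = 3)
u(k) = -10 (u(k) = -5 - 5 = -10)
X(P, R) = -2 + (-10 + R)/(3 + P) (X(P, R) = -2 + (-10 + R)/(P + 3) = -2 + (-10 + R)/(3 + P))
g = -6
p(s) = 4 + 4*s (p(s) = 4*s + 4 = 4 + 4*s)
X(-4, Y)*p(g) = ((-16 + 3 - 2*(-4))/(3 - 4))*(4 + 4*(-6)) = ((-16 + 3 + 8)/(-1))*(4 - 24) = -1*(-5)*(-20) = 5*(-20) = -100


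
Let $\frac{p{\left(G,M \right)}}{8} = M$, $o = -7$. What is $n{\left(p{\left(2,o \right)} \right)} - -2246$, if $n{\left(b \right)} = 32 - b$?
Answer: $2334$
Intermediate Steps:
$p{\left(G,M \right)} = 8 M$
$n{\left(p{\left(2,o \right)} \right)} - -2246 = \left(32 - 8 \left(-7\right)\right) - -2246 = \left(32 - -56\right) + 2246 = \left(32 + 56\right) + 2246 = 88 + 2246 = 2334$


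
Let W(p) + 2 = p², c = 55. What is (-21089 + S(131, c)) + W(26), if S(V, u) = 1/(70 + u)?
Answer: -2551874/125 ≈ -20415.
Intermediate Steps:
W(p) = -2 + p²
(-21089 + S(131, c)) + W(26) = (-21089 + 1/(70 + 55)) + (-2 + 26²) = (-21089 + 1/125) + (-2 + 676) = (-21089 + 1/125) + 674 = -2636124/125 + 674 = -2551874/125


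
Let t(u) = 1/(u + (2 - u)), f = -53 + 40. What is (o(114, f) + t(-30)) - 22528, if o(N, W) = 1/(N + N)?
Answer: -5136269/228 ≈ -22528.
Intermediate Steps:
f = -13
o(N, W) = 1/(2*N)
t(u) = ½ (t(u) = 1/2 = ½)
(o(114, f) + t(-30)) - 22528 = ((½)/114 + ½) - 22528 = ((½)*(1/114) + ½) - 22528 = (1/228 + ½) - 22528 = 115/228 - 22528 = -5136269/228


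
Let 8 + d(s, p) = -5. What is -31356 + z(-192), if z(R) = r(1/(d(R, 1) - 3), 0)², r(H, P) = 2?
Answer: -31352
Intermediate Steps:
d(s, p) = -13 (d(s, p) = -8 - 5 = -13)
z(R) = 4 (z(R) = 2² = 4)
-31356 + z(-192) = -31356 + 4 = -31352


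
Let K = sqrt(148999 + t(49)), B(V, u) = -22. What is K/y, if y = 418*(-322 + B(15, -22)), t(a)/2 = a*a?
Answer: -3*sqrt(17089)/143792 ≈ -0.0027274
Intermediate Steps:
t(a) = 2*a**2 (t(a) = 2*(a*a) = 2*a**2)
K = 3*sqrt(17089) (K = sqrt(148999 + 2*49**2) = sqrt(148999 + 2*2401) = sqrt(148999 + 4802) = sqrt(153801) = 3*sqrt(17089) ≈ 392.17)
y = -143792 (y = 418*(-322 - 22) = 418*(-344) = -143792)
K/y = (3*sqrt(17089))/(-143792) = (3*sqrt(17089))*(-1/143792) = -3*sqrt(17089)/143792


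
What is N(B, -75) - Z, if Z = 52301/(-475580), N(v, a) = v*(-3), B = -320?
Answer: 456609101/475580 ≈ 960.11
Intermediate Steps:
N(v, a) = -3*v
Z = -52301/475580 (Z = 52301*(-1/475580) = -52301/475580 ≈ -0.10997)
N(B, -75) - Z = -3*(-320) - 1*(-52301/475580) = 960 + 52301/475580 = 456609101/475580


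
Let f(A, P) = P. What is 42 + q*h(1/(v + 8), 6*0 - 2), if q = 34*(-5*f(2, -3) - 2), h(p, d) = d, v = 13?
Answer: -842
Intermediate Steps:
q = 442 (q = 34*(-5*(-3) - 2) = 34*(15 - 2) = 34*13 = 442)
42 + q*h(1/(v + 8), 6*0 - 2) = 42 + 442*(6*0 - 2) = 42 + 442*(0 - 2) = 42 + 442*(-2) = 42 - 884 = -842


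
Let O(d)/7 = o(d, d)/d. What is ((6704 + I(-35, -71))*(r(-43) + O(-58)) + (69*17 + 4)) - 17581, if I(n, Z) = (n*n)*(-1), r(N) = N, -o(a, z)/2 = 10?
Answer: -6924499/29 ≈ -2.3878e+5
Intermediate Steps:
o(a, z) = -20 (o(a, z) = -2*10 = -20)
O(d) = -140/d (O(d) = 7*(-20/d) = -140/d)
I(n, Z) = -n² (I(n, Z) = n²*(-1) = -n²)
((6704 + I(-35, -71))*(r(-43) + O(-58)) + (69*17 + 4)) - 17581 = ((6704 - 1*(-35)²)*(-43 - 140/(-58)) + (69*17 + 4)) - 17581 = ((6704 - 1*1225)*(-43 - 140*(-1/58)) + (1173 + 4)) - 17581 = ((6704 - 1225)*(-43 + 70/29) + 1177) - 17581 = (5479*(-1177/29) + 1177) - 17581 = (-6448783/29 + 1177) - 17581 = -6414650/29 - 17581 = -6924499/29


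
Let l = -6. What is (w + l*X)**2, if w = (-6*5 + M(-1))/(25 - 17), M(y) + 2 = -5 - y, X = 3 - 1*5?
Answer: 225/4 ≈ 56.250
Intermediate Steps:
X = -2 (X = 3 - 5 = -2)
M(y) = -7 - y (M(y) = -2 + (-5 - y) = -7 - y)
w = -9/2 (w = (-6*5 + (-7 - 1*(-1)))/(25 - 17) = (-30 + (-7 + 1))/8 = (-30 - 6)*(1/8) = -36*1/8 = -9/2 ≈ -4.5000)
(w + l*X)**2 = (-9/2 - 6*(-2))**2 = (-9/2 + 12)**2 = (15/2)**2 = 225/4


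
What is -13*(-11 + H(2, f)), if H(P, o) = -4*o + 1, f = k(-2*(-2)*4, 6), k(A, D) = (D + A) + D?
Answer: 1586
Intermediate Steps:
k(A, D) = A + 2*D (k(A, D) = (A + D) + D = A + 2*D)
f = 28 (f = -2*(-2)*4 + 2*6 = 4*4 + 12 = 16 + 12 = 28)
H(P, o) = 1 - 4*o
-13*(-11 + H(2, f)) = -13*(-11 + (1 - 4*28)) = -13*(-11 + (1 - 112)) = -13*(-11 - 111) = -13*(-122) = 1586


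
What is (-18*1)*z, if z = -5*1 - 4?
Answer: 162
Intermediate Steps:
z = -9 (z = -5 - 4 = -9)
(-18*1)*z = -18*1*(-9) = -18*(-9) = 162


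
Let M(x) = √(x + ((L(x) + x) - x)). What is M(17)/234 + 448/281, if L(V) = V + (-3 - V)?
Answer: 448/281 + √14/234 ≈ 1.6103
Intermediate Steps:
L(V) = -3
M(x) = √(-3 + x) (M(x) = √(x + ((-3 + x) - x)) = √(x - 3) = √(-3 + x))
M(17)/234 + 448/281 = √(-3 + 17)/234 + 448/281 = √14*(1/234) + 448*(1/281) = √14/234 + 448/281 = 448/281 + √14/234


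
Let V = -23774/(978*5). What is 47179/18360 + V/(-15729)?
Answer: 40324447907/15690621240 ≈ 2.5700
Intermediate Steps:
V = -11887/2445 (V = -23774/4890 = -23774*1/4890 = -11887/2445 ≈ -4.8618)
47179/18360 + V/(-15729) = 47179/18360 - 11887/2445/(-15729) = 47179*(1/18360) - 11887/2445*(-1/15729) = 47179/18360 + 11887/38457405 = 40324447907/15690621240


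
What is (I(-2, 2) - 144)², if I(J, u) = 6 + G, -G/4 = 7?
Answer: 27556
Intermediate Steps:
G = -28 (G = -4*7 = -28)
I(J, u) = -22 (I(J, u) = 6 - 28 = -22)
(I(-2, 2) - 144)² = (-22 - 144)² = (-166)² = 27556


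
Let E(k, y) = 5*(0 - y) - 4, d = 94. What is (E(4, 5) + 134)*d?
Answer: 9870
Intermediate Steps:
E(k, y) = -4 - 5*y (E(k, y) = 5*(-y) - 4 = -5*y - 4 = -4 - 5*y)
(E(4, 5) + 134)*d = ((-4 - 5*5) + 134)*94 = ((-4 - 25) + 134)*94 = (-29 + 134)*94 = 105*94 = 9870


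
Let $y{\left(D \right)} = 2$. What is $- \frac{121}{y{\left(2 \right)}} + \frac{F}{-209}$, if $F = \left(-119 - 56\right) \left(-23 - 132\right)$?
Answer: $- \frac{79539}{418} \approx -190.28$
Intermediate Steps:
$F = 27125$ ($F = \left(-175\right) \left(-155\right) = 27125$)
$- \frac{121}{y{\left(2 \right)}} + \frac{F}{-209} = - \frac{121}{2} + \frac{27125}{-209} = \left(-121\right) \frac{1}{2} + 27125 \left(- \frac{1}{209}\right) = - \frac{121}{2} - \frac{27125}{209} = - \frac{79539}{418}$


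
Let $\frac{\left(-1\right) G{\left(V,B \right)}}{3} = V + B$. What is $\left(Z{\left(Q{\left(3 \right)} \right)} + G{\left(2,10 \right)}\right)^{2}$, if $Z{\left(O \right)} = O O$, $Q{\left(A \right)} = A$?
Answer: $729$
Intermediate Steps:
$G{\left(V,B \right)} = - 3 B - 3 V$ ($G{\left(V,B \right)} = - 3 \left(V + B\right) = - 3 \left(B + V\right) = - 3 B - 3 V$)
$Z{\left(O \right)} = O^{2}$
$\left(Z{\left(Q{\left(3 \right)} \right)} + G{\left(2,10 \right)}\right)^{2} = \left(3^{2} - 36\right)^{2} = \left(9 - 36\right)^{2} = \left(-27\right)^{2} = 729$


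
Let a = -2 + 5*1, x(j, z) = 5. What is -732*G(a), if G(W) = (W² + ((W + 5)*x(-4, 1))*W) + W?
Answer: -96624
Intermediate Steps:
a = 3 (a = -2 + 5 = 3)
G(W) = W + W² + W*(25 + 5*W) (G(W) = (W² + ((W + 5)*5)*W) + W = (W² + ((5 + W)*5)*W) + W = (W² + (25 + 5*W)*W) + W = (W² + W*(25 + 5*W)) + W = W + W² + W*(25 + 5*W))
-732*G(a) = -1464*3*(13 + 3*3) = -1464*3*(13 + 9) = -1464*3*22 = -732*132 = -96624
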